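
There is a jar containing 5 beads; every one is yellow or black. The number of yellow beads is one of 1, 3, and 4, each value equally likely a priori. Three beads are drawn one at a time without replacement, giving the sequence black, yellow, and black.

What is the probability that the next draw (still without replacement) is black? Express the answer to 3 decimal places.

Compute the likelihood of the observed sequence for each case: P(data | r = 1) = (4/5)(1/4)(3/3) = 1/5; P(data | r = 3) = (2/5)(3/4)(1/3) = 1/10; P(data | r = 4) = (1/5)(4/4)(0/3) = 0.
The prior-weighted likelihoods are 1/3 · 1/5 = 1/15, 1/3 · 1/10 = 1/30, 1/3 · 0 = 0; these sum to 1/10.
Dividing through by the total gives posterior P(r = 1 | data) = 2/3, P(r = 3 | data) = 1/3, P(r = 4 | data) = 0.
The predictive probability is P(black next | data) = (1)(2/3) + (0)(1/3) = 2/3.

0.667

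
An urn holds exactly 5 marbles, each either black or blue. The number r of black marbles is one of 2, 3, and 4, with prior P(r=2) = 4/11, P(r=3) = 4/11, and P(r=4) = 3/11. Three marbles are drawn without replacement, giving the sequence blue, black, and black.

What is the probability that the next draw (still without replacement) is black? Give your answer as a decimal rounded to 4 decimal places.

0.5556

The likelihood of the observed sequence under each hypothesis: P(data | r = 2) = (3/5)(2/4)(1/3) = 1/10; P(data | r = 3) = (2/5)(3/4)(2/3) = 1/5; P(data | r = 4) = (1/5)(4/4)(3/3) = 1/5.
Weighting by the prior gives 4/11 · 1/10 = 2/55, 4/11 · 1/5 = 4/55, 3/11 · 1/5 = 3/55; summing to 9/55.
Normalising, the posterior is P(r = 2 | data) = 2/9, P(r = 3 | data) = 4/9, P(r = 4 | data) = 1/3.
The predictive probability is P(black next | data) = (0)(2/9) + (1/2)(4/9) + (1)(1/3) = 5/9.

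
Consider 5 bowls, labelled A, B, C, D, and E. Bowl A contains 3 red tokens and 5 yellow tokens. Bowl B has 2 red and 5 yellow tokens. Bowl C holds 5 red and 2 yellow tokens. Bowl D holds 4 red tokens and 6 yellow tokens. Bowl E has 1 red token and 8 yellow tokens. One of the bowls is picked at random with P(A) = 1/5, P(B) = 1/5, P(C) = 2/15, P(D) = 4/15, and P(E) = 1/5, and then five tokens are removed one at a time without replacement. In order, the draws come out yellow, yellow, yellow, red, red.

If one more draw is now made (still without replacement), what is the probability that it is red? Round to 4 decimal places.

0.2627

Under each hypothesis, the probability of the observed sequence is: P(data | bowl A) = (5/8)(4/7)(3/6)(3/5)(2/4) = 0.053571; P(data | bowl B) = (5/7)(4/6)(3/5)(2/4)(1/3) = 0.047619; P(data | bowl C) = (2/7)(1/6)(0/5) = 0; P(data | bowl D) = (6/10)(5/9)(4/8)(4/7)(3/6) = 0.047619; P(data | bowl E) = (8/9)(7/8)(6/7)(1/6)(0/5) = 0.
Weighting by the prior gives 1/5 · 0.053571 = 0.010714, 1/5 · 0.047619 = 0.0095238, 2/15 · 0 = 0, 4/15 · 0.047619 = 0.012698, 1/5 · 0 = 0; with total 0.032937.
Normalising, the posterior is P(bowl A | data) = 0.3253, P(bowl B | data) = 0.28916, P(bowl C | data) = 0, P(bowl D | data) = 0.38554, P(bowl E | data) = 0.
Averaging over the posterior, P(red next | data) = (1/3)(0.3253) + (0)(0.28916) + (2/5)(0.38554) = 0.26265.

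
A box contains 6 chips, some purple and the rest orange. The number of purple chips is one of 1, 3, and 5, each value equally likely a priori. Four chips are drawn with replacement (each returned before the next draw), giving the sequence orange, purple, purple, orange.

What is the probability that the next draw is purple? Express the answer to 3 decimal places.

0.500

The likelihood of the observed sequence under each hypothesis: P(data | r = 1) = (5/6)(1/6)(1/6)(5/6) = 0.01929; P(data | r = 3) = (3/6)(3/6)(3/6)(3/6) = 0.0625; P(data | r = 5) = (1/6)(5/6)(5/6)(1/6) = 0.01929.
Weighting by the prior gives 1/3 · 0.01929 = 0.00643, 1/3 · 0.0625 = 0.020833, 1/3 · 0.01929 = 0.00643; these sum to 0.033693.
Dividing through by the total gives posterior P(r = 1 | data) = 0.19084, P(r = 3 | data) = 0.61832, P(r = 5 | data) = 0.19084.
Averaging over the posterior, P(purple next | data) = (1/6)(0.19084) + (1/2)(0.61832) + (5/6)(0.19084) = 0.5.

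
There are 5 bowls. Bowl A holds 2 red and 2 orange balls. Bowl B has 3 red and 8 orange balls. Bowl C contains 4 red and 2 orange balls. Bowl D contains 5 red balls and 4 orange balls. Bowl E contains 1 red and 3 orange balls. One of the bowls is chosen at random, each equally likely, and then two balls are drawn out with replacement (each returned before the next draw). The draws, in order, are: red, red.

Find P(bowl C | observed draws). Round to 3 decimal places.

0.390

For each hypothesis, P(data | H) works out to: P(data | bowl A) = (2/4)(2/4) = 0.25; P(data | bowl B) = (3/11)(3/11) = 0.07438; P(data | bowl C) = (4/6)(4/6) = 0.44444; P(data | bowl D) = (5/9)(5/9) = 0.30864; P(data | bowl E) = (1/4)(1/4) = 0.0625.
The prior-weighted likelihoods are 1/5 · 0.25 = 0.05, 1/5 · 0.07438 = 0.014876, 1/5 · 0.44444 = 0.088889, 1/5 · 0.30864 = 0.061728, 1/5 · 0.0625 = 0.0125; summing to 0.22799.
By Bayes' rule, P(bowl C | data) = (0.088889) / (0.22799) = 0.38987.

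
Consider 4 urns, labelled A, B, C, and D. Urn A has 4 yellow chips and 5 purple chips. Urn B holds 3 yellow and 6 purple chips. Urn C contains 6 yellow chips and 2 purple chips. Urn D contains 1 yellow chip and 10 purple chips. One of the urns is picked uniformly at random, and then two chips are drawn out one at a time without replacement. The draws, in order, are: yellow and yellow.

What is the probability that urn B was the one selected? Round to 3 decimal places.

0.106

Under each hypothesis, the probability of the observed sequence is: P(data | urn A) = (4/9)(3/8) = 1/6; P(data | urn B) = (3/9)(2/8) = 1/12; P(data | urn C) = (6/8)(5/7) = 15/28; P(data | urn D) = (1/11)(0/10) = 0.
The prior-weighted likelihoods are 1/4 · 1/6 = 1/24, 1/4 · 1/12 = 1/48, 1/4 · 15/28 = 15/112, 1/4 · 0 = 0; summing to 11/56.
Hence P(urn B | data) = (1/48) / (11/56) = 7/66.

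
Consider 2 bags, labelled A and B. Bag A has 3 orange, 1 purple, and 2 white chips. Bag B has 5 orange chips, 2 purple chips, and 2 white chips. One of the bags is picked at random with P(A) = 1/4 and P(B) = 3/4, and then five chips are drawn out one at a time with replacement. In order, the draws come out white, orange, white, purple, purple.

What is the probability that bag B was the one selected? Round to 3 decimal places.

0.725

For each hypothesis, P(data | H) works out to: P(data | bag A) = (2/6)(3/6)(2/6)(1/6)(1/6) = 0.0015432; P(data | bag B) = (2/9)(5/9)(2/9)(2/9)(2/9) = 0.0013548.
Weighting by the prior gives 1/4 · 0.0015432 = 0.0003858, 3/4 · 0.0013548 = 0.0010161; with total 0.0014019.
Therefore the posterior P(bag B | data) = (0.0010161) / (0.0014019) = 0.7248.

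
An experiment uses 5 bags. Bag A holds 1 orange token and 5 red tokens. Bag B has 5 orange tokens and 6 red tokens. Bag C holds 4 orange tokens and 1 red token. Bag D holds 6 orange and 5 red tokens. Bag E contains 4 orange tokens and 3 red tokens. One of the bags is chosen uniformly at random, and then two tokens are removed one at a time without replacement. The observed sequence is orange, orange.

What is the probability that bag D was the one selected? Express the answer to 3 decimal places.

For each hypothesis, P(data | H) works out to: P(data | bag A) = (1/6)(0/5) = 0; P(data | bag B) = (5/11)(4/10) = 0.18182; P(data | bag C) = (4/5)(3/4) = 0.6; P(data | bag D) = (6/11)(5/10) = 0.27273; P(data | bag E) = (4/7)(3/6) = 0.28571.
Weighting by the prior gives 1/5 · 0 = 0, 1/5 · 0.18182 = 0.036364, 1/5 · 0.6 = 0.12, 1/5 · 0.27273 = 0.054545, 1/5 · 0.28571 = 0.057143; summing to 0.26805.
By Bayes' rule, P(bag D | data) = (0.054545) / (0.26805) = 0.20349.

0.203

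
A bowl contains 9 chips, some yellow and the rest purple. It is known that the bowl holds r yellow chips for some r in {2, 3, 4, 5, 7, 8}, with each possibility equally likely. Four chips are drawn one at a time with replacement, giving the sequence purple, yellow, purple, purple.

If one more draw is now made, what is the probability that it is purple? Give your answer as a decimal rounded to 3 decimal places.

The likelihood of the observed sequence under each hypothesis: P(data | r = 2) = (7/9)(2/9)(7/9)(7/9) = 0.10456; P(data | r = 3) = (6/9)(3/9)(6/9)(6/9) = 0.098765; P(data | r = 4) = (5/9)(4/9)(5/9)(5/9) = 0.076208; P(data | r = 5) = (4/9)(5/9)(4/9)(4/9) = 0.048773; P(data | r = 7) = (2/9)(7/9)(2/9)(2/9) = 0.0085353; P(data | r = 8) = (1/9)(8/9)(1/9)(1/9) = 0.0012193.
Weighting by the prior gives 1/6 · 0.10456 = 0.017426, 1/6 · 0.098765 = 0.016461, 1/6 · 0.076208 = 0.012701, 1/6 · 0.048773 = 0.0081288, 1/6 · 0.0085353 = 0.0014225, 1/6 · 0.0012193 = 0.00020322; summing to 0.056343.
The posterior is then P(r = 2 | data) = 0.30929, P(r = 3 | data) = 0.29216, P(r = 4 | data) = 0.22543, P(r = 5 | data) = 0.14427, P(r = 7 | data) = 0.025248, P(r = 8 | data) = 0.0036069.
The predictive probability is P(purple next | data) = (7/9)(0.30929) + (2/3)(0.29216) + (5/9)(0.22543) + (4/9)(0.14427) + (2/9)(0.025248) + (1/9)(0.0036069) = 0.6307.

0.631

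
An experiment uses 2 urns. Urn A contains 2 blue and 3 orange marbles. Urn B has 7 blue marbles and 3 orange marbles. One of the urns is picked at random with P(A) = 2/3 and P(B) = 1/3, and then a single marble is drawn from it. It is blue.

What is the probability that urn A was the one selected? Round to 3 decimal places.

For each hypothesis, P(data | H) works out to: P(data | urn A) = (2/5) = 2/5; P(data | urn B) = (7/10) = 7/10.
Multiplying each by its prior: 2/3 · 2/5 = 4/15, 1/3 · 7/10 = 7/30; these sum to 1/2.
So P(urn A | data) = (4/15) / (1/2) = 8/15.

0.533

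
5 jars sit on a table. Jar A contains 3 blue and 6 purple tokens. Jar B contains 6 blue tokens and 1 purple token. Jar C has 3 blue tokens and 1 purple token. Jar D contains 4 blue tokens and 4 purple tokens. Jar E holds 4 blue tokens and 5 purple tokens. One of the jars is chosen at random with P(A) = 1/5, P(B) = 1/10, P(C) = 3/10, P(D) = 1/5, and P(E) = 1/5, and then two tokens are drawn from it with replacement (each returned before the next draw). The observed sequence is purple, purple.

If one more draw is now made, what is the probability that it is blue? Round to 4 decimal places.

0.4421

For each hypothesis, P(data | H) works out to: P(data | jar A) = (6/9)(6/9) = 0.44444; P(data | jar B) = (1/7)(1/7) = 0.020408; P(data | jar C) = (1/4)(1/4) = 0.0625; P(data | jar D) = (4/8)(4/8) = 0.25; P(data | jar E) = (5/9)(5/9) = 0.30864.
Multiplying each by its prior: 1/5 · 0.44444 = 0.088889, 1/10 · 0.020408 = 0.0020408, 3/10 · 0.0625 = 0.01875, 1/5 · 0.25 = 0.05, 1/5 · 0.30864 = 0.061728; summing to 0.22141.
Dividing through by the total gives posterior P(jar A | data) = 0.40147, P(jar B | data) = 0.0092174, P(jar C | data) = 0.084685, P(jar D | data) = 0.22583, P(jar E | data) = 0.2788.
So P(blue next | data) = Σ P(blue next | H) P(H | data) = (1/3)(0.40147) + (6/7)(0.0092174) + (3/4)(0.084685) + (1/2)(0.22583) + (4/9)(0.2788) = 0.44206.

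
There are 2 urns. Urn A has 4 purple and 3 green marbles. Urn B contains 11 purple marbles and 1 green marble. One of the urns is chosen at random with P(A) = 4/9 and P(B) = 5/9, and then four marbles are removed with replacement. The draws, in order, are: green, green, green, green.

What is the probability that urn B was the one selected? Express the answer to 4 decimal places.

0.0018

Compute the likelihood of the observed sequence for each case: P(data | urn A) = (3/7)(3/7)(3/7)(3/7) = 0.033736; P(data | urn B) = (1/12)(1/12)(1/12)(1/12) = 4.8225e-05.
Multiplying each by its prior: 4/9 · 0.033736 = 0.014994, 5/9 · 4.8225e-05 = 2.6792e-05; these sum to 0.015021.
So P(urn B | data) = (2.6792e-05) / (0.015021) = 0.0017837.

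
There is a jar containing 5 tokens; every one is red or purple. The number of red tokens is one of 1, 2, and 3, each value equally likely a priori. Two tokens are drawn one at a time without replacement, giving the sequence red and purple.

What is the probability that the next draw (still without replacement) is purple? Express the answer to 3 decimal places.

For each hypothesis, P(data | H) works out to: P(data | r = 1) = (1/5)(4/4) = 1/5; P(data | r = 2) = (2/5)(3/4) = 3/10; P(data | r = 3) = (3/5)(2/4) = 3/10.
The prior-weighted likelihoods are 1/3 · 1/5 = 1/15, 1/3 · 3/10 = 1/10, 1/3 · 3/10 = 1/10; these sum to 4/15.
Normalising, the posterior is P(r = 1 | data) = 1/4, P(r = 2 | data) = 3/8, P(r = 3 | data) = 3/8.
So P(purple next | data) = Σ P(purple next | H) P(H | data) = (1)(1/4) + (2/3)(3/8) + (1/3)(3/8) = 5/8.

0.625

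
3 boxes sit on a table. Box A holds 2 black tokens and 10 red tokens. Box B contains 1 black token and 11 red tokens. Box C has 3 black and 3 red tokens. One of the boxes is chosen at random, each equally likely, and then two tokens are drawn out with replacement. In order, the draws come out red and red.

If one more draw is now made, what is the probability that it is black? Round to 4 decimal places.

The likelihood of the observed sequence under each hypothesis: P(data | box A) = (10/12)(10/12) = 25/36; P(data | box B) = (11/12)(11/12) = 121/144; P(data | box C) = (3/6)(3/6) = 1/4.
Weighting by the prior gives 1/3 · 25/36 = 25/108, 1/3 · 121/144 = 121/432, 1/3 · 1/4 = 1/12; with total 257/432.
The posterior is then P(box A | data) = 0.38911, P(box B | data) = 0.47082, P(box C | data) = 0.14008.
So P(black next | data) = Σ P(black next | H) P(H | data) = (1/6)(0.38911) + (1/12)(0.47082) + (1/2)(0.14008) = 0.17412.

0.1741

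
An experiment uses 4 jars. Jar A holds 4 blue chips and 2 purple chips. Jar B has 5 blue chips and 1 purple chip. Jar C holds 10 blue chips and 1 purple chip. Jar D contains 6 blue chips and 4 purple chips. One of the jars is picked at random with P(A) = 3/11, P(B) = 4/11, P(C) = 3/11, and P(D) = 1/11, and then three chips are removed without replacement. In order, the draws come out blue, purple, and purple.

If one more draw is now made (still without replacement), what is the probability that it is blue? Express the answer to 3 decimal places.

0.905

Under each hypothesis, the probability of the observed sequence is: P(data | jar A) = (4/6)(2/5)(1/4) = 1/15; P(data | jar B) = (5/6)(1/5)(0/4) = 0; P(data | jar C) = (10/11)(1/10)(0/9) = 0; P(data | jar D) = (6/10)(4/9)(3/8) = 1/10.
The prior-weighted likelihoods are 3/11 · 1/15 = 1/55, 4/11 · 0 = 0, 3/11 · 0 = 0, 1/11 · 1/10 = 1/110; with total 3/110.
The posterior is then P(jar A | data) = 2/3, P(jar B | data) = 0, P(jar C | data) = 0, P(jar D | data) = 1/3.
So P(blue next | data) = Σ P(blue next | H) P(H | data) = (1)(2/3) + (5/7)(1/3) = 19/21.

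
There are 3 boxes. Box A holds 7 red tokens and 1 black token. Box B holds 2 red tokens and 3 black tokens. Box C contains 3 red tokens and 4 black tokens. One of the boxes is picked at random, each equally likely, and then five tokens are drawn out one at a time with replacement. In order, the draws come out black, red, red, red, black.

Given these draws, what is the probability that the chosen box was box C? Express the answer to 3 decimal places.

0.434

Compute the likelihood of the observed sequence for each case: P(data | box A) = (1/8)(7/8)(7/8)(7/8)(1/8) = 0.010468; P(data | box B) = (3/5)(2/5)(2/5)(2/5)(3/5) = 0.02304; P(data | box C) = (4/7)(3/7)(3/7)(3/7)(4/7) = 0.025704.
Weighting by the prior gives 1/3 · 0.010468 = 0.0034892, 1/3 · 0.02304 = 0.00768, 1/3 · 0.025704 = 0.0085679; summing to 0.019737.
Hence P(box C | data) = (0.0085679) / (0.019737) = 0.4341.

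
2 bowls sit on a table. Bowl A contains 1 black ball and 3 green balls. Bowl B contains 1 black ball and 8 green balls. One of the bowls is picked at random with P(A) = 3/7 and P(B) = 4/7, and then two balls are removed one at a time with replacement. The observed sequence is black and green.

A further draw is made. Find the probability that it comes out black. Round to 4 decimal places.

0.1927

Under each hypothesis, the probability of the observed sequence is: P(data | bowl A) = (1/4)(3/4) = 0.1875; P(data | bowl B) = (1/9)(8/9) = 0.098765.
Multiplying each by its prior: 3/7 · 0.1875 = 0.080357, 4/7 · 0.098765 = 0.056437; these sum to 0.13679.
The posterior is then P(bowl A | data) = 0.58743, P(bowl B | data) = 0.41257.
So P(black next | data) = Σ P(black next | H) P(H | data) = (1/4)(0.58743) + (1/9)(0.41257) = 0.1927.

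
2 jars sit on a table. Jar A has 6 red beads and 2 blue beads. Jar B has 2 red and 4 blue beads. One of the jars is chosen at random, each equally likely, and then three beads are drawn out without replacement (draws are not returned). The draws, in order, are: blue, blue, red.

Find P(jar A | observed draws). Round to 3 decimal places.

0.152

The likelihood of the observed sequence under each hypothesis: P(data | jar A) = (2/8)(1/7)(6/6) = 1/28; P(data | jar B) = (4/6)(3/5)(2/4) = 1/5.
Weighting by the prior gives 1/2 · 1/28 = 1/56, 1/2 · 1/5 = 1/10; with total 33/280.
Hence P(jar A | data) = (1/56) / (33/280) = 5/33.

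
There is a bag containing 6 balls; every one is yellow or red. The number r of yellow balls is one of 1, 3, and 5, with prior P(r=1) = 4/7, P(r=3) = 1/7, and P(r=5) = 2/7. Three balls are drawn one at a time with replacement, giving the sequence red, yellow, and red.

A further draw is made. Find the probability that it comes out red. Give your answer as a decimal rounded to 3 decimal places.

0.719

For each hypothesis, P(data | H) works out to: P(data | r = 1) = (5/6)(1/6)(5/6) = 0.11574; P(data | r = 3) = (3/6)(3/6)(3/6) = 0.125; P(data | r = 5) = (1/6)(5/6)(1/6) = 0.023148.
Multiplying each by its prior: 4/7 · 0.11574 = 0.066138, 1/7 · 0.125 = 0.017857, 2/7 · 0.023148 = 0.0066138; with total 0.090608.
Normalising, the posterior is P(r = 1 | data) = 0.72993, P(r = 3 | data) = 0.19708, P(r = 5 | data) = 0.072993.
Averaging over the posterior, P(red next | data) = (5/6)(0.72993) + (1/2)(0.19708) + (1/6)(0.072993) = 0.71898.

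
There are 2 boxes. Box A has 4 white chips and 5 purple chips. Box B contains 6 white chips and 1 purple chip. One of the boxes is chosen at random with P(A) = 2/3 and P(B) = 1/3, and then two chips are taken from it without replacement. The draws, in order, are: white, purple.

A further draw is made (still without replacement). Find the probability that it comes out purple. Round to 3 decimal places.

For each hypothesis, P(data | H) works out to: P(data | box A) = (4/9)(5/8) = 5/18; P(data | box B) = (6/7)(1/6) = 1/7.
The prior-weighted likelihoods are 2/3 · 5/18 = 5/27, 1/3 · 1/7 = 1/21; these sum to 44/189.
The posterior is then P(box A | data) = 35/44, P(box B | data) = 9/44.
Averaging over the posterior, P(purple next | data) = (4/7)(35/44) + (0)(9/44) = 5/11.

0.455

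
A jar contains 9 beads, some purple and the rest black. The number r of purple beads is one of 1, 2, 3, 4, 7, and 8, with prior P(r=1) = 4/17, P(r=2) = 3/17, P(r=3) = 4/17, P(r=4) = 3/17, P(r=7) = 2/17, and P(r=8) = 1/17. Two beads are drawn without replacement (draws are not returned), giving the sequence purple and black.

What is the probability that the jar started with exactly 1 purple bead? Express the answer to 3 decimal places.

0.132

For each hypothesis, P(data | H) works out to: P(data | r = 1) = (1/9)(8/8) = 1/9; P(data | r = 2) = (2/9)(7/8) = 7/36; P(data | r = 3) = (3/9)(6/8) = 1/4; P(data | r = 4) = (4/9)(5/8) = 5/18; P(data | r = 7) = (7/9)(2/8) = 7/36; P(data | r = 8) = (8/9)(1/8) = 1/9.
Weighting by the prior gives 4/17 · 1/9 = 4/153, 3/17 · 7/36 = 7/204, 4/17 · 1/4 = 1/17, 3/17 · 5/18 = 5/102, 2/17 · 7/36 = 7/306, 1/17 · 1/9 = 1/153; these sum to 121/612.
Therefore the posterior P(r = 1 | data) = (4/153) / (121/612) = 16/121.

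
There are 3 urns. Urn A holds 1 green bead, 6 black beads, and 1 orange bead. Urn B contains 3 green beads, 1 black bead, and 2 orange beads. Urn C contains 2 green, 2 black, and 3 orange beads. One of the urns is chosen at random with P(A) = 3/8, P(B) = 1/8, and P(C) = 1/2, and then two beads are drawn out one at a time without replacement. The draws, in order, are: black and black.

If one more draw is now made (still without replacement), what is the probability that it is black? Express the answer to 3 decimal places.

0.596

For each hypothesis, P(data | H) works out to: P(data | urn A) = (6/8)(5/7) = 15/28; P(data | urn B) = (1/6)(0/5) = 0; P(data | urn C) = (2/7)(1/6) = 1/21.
Weighting by the prior gives 3/8 · 15/28 = 45/224, 1/8 · 0 = 0, 1/2 · 1/21 = 1/42; summing to 151/672.
Normalising, the posterior is P(urn A | data) = 135/151, P(urn B | data) = 0, P(urn C | data) = 16/151.
The predictive probability is P(black next | data) = (2/3)(135/151) + (0)(16/151) = 90/151.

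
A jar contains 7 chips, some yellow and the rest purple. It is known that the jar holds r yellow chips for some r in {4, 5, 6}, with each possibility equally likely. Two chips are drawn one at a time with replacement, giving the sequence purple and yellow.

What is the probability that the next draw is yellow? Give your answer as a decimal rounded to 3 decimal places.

0.684

Under each hypothesis, the probability of the observed sequence is: P(data | r = 4) = (3/7)(4/7) = 12/49; P(data | r = 5) = (2/7)(5/7) = 10/49; P(data | r = 6) = (1/7)(6/7) = 6/49.
The prior-weighted likelihoods are 1/3 · 12/49 = 4/49, 1/3 · 10/49 = 10/147, 1/3 · 6/49 = 2/49; these sum to 4/21.
Dividing through by the total gives posterior P(r = 4 | data) = 3/7, P(r = 5 | data) = 5/14, P(r = 6 | data) = 3/14.
So P(yellow next | data) = Σ P(yellow next | H) P(H | data) = (4/7)(3/7) + (5/7)(5/14) + (6/7)(3/14) = 67/98.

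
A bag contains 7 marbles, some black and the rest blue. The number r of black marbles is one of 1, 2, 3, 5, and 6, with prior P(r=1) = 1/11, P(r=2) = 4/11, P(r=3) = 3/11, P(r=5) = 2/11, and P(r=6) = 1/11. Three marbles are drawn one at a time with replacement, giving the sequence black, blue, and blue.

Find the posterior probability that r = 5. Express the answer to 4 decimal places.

0.0939

For each hypothesis, P(data | H) works out to: P(data | r = 1) = (1/7)(6/7)(6/7) = 0.10496; P(data | r = 2) = (2/7)(5/7)(5/7) = 0.14577; P(data | r = 3) = (3/7)(4/7)(4/7) = 0.13994; P(data | r = 5) = (5/7)(2/7)(2/7) = 0.058309; P(data | r = 6) = (6/7)(1/7)(1/7) = 0.017493.
Weighting by the prior gives 1/11 · 0.10496 = 0.0095415, 4/11 · 0.14577 = 0.053008, 3/11 · 0.13994 = 0.038166, 2/11 · 0.058309 = 0.010602, 1/11 · 0.017493 = 0.0015902; with total 0.11291.
By Bayes' rule, P(r = 5 | data) = (0.010602) / (0.11291) = 0.093897.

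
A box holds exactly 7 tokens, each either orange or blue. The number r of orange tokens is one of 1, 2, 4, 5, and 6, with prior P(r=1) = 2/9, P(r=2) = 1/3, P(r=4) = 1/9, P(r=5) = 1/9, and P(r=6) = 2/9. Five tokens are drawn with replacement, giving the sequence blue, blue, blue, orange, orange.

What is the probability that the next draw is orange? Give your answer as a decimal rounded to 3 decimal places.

Compute the likelihood of the observed sequence for each case: P(data | r = 1) = (6/7)(6/7)(6/7)(1/7)(1/7) = 0.012852; P(data | r = 2) = (5/7)(5/7)(5/7)(2/7)(2/7) = 0.02975; P(data | r = 4) = (3/7)(3/7)(3/7)(4/7)(4/7) = 0.025704; P(data | r = 5) = (2/7)(2/7)(2/7)(5/7)(5/7) = 0.0119; P(data | r = 6) = (1/7)(1/7)(1/7)(6/7)(6/7) = 0.002142.
Multiplying each by its prior: 2/9 · 0.012852 = 0.002856, 1/3 · 0.02975 = 0.0099165, 1/9 · 0.025704 = 0.002856, 1/9 · 0.0119 = 0.0013222, 2/9 · 0.002142 = 0.00047599; summing to 0.017427.
The posterior is then P(r = 1 | data) = 0.16388, P(r = 2 | data) = 0.56904, P(r = 4 | data) = 0.16388, P(r = 5 | data) = 0.075873, P(r = 6 | data) = 0.027314.
Averaging over the posterior, P(orange next | data) = (1/7)(0.16388) + (2/7)(0.56904) + (4/7)(0.16388) + (5/7)(0.075873) + (6/7)(0.027314) = 0.35725.

0.357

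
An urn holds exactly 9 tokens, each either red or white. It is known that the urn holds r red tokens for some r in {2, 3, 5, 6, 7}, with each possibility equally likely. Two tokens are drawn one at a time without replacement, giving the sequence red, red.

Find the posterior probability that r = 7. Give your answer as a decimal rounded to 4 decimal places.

For each hypothesis, P(data | H) works out to: P(data | r = 2) = (2/9)(1/8) = 1/36; P(data | r = 3) = (3/9)(2/8) = 1/12; P(data | r = 5) = (5/9)(4/8) = 5/18; P(data | r = 6) = (6/9)(5/8) = 5/12; P(data | r = 7) = (7/9)(6/8) = 7/12.
The prior-weighted likelihoods are 1/5 · 1/36 = 1/180, 1/5 · 1/12 = 1/60, 1/5 · 5/18 = 1/18, 1/5 · 5/12 = 1/12, 1/5 · 7/12 = 7/60; with total 5/18.
Hence P(r = 7 | data) = (7/60) / (5/18) = 21/50.

0.4200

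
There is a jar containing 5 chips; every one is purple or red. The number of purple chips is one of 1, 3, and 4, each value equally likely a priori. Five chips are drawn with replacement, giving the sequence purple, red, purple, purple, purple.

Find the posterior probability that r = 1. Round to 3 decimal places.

Under each hypothesis, the probability of the observed sequence is: P(data | r = 1) = (1/5)(4/5)(1/5)(1/5)(1/5) = 0.00128; P(data | r = 3) = (3/5)(2/5)(3/5)(3/5)(3/5) = 0.05184; P(data | r = 4) = (4/5)(1/5)(4/5)(4/5)(4/5) = 0.08192.
Multiplying each by its prior: 1/3 · 0.00128 = 0.00042667, 1/3 · 0.05184 = 0.01728, 1/3 · 0.08192 = 0.027307; summing to 0.045013.
Therefore the posterior P(r = 1 | data) = (0.00042667) / (0.045013) = 0.0094787.

0.009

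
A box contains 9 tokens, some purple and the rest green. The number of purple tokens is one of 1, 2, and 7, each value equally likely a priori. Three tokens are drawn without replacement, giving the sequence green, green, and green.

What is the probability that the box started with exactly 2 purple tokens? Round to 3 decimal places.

Compute the likelihood of the observed sequence for each case: P(data | r = 1) = (8/9)(7/8)(6/7) = 2/3; P(data | r = 2) = (7/9)(6/8)(5/7) = 5/12; P(data | r = 7) = (2/9)(1/8)(0/7) = 0.
Weighting by the prior gives 1/3 · 2/3 = 2/9, 1/3 · 5/12 = 5/36, 1/3 · 0 = 0; summing to 13/36.
Hence P(r = 2 | data) = (5/36) / (13/36) = 5/13.

0.385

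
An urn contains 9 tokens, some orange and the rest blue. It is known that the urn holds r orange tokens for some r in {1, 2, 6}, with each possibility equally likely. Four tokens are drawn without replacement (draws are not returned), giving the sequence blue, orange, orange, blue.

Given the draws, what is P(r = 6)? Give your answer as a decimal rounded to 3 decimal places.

For each hypothesis, P(data | H) works out to: P(data | r = 1) = (8/9)(1/8)(0/7) = 0; P(data | r = 2) = (7/9)(2/8)(1/7)(6/6) = 1/36; P(data | r = 6) = (3/9)(6/8)(5/7)(2/6) = 5/84.
Weighting by the prior gives 1/3 · 0 = 0, 1/3 · 1/36 = 1/108, 1/3 · 5/84 = 5/252; with total 11/378.
By Bayes' rule, P(r = 6 | data) = (5/252) / (11/378) = 15/22.

0.682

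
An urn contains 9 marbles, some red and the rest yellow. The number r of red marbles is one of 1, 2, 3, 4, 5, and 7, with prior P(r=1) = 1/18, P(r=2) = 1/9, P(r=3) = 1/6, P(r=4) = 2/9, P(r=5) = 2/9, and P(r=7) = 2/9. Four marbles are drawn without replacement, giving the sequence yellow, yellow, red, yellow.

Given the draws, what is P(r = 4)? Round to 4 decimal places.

Compute the likelihood of the observed sequence for each case: P(data | r = 1) = (8/9)(7/8)(1/7)(6/6) = 1/9; P(data | r = 2) = (7/9)(6/8)(2/7)(5/6) = 5/36; P(data | r = 3) = (6/9)(5/8)(3/7)(4/6) = 5/42; P(data | r = 4) = (5/9)(4/8)(4/7)(3/6) = 5/63; P(data | r = 5) = (4/9)(3/8)(5/7)(2/6) = 5/126; P(data | r = 7) = (2/9)(1/8)(7/7)(0/6) = 0.
The prior-weighted likelihoods are 1/18 · 1/9 = 1/162, 1/9 · 5/36 = 5/324, 1/6 · 5/42 = 5/252, 2/9 · 5/63 = 10/567, 2/9 · 5/126 = 5/567, 2/9 · 0 = 0; with total 11/162.
Hence P(r = 4 | data) = (10/567) / (11/162) = 20/77.

0.2597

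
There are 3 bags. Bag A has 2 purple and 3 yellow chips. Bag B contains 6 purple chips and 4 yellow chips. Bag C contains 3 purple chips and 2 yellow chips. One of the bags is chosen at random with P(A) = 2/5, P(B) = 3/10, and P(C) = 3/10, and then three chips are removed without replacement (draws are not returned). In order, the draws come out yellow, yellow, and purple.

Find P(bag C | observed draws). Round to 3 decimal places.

Under each hypothesis, the probability of the observed sequence is: P(data | bag A) = (3/5)(2/4)(2/3) = 1/5; P(data | bag B) = (4/10)(3/9)(6/8) = 1/10; P(data | bag C) = (2/5)(1/4)(3/3) = 1/10.
Weighting by the prior gives 2/5 · 1/5 = 2/25, 3/10 · 1/10 = 3/100, 3/10 · 1/10 = 3/100; with total 7/50.
So P(bag C | data) = (3/100) / (7/50) = 3/14.

0.214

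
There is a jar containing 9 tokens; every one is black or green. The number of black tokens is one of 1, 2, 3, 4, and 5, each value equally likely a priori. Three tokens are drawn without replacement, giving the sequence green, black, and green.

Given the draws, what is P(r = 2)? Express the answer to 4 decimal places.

0.2270

For each hypothesis, P(data | H) works out to: P(data | r = 1) = (8/9)(1/8)(7/7) = 1/9; P(data | r = 2) = (7/9)(2/8)(6/7) = 1/6; P(data | r = 3) = (6/9)(3/8)(5/7) = 5/28; P(data | r = 4) = (5/9)(4/8)(4/7) = 10/63; P(data | r = 5) = (4/9)(5/8)(3/7) = 5/42.
Multiplying each by its prior: 1/5 · 1/9 = 1/45, 1/5 · 1/6 = 1/30, 1/5 · 5/28 = 1/28, 1/5 · 10/63 = 2/63, 1/5 · 5/42 = 1/42; these sum to 37/252.
So P(r = 2 | data) = (1/30) / (37/252) = 42/185.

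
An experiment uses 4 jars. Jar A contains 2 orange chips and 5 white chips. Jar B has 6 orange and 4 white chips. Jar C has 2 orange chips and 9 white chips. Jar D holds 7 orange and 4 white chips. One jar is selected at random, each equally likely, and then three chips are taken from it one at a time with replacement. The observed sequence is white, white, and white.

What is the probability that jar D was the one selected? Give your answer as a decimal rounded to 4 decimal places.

For each hypothesis, P(data | H) works out to: P(data | jar A) = (5/7)(5/7)(5/7) = 0.36443; P(data | jar B) = (4/10)(4/10)(4/10) = 0.064; P(data | jar C) = (9/11)(9/11)(9/11) = 0.54771; P(data | jar D) = (4/11)(4/11)(4/11) = 0.048084.
The prior-weighted likelihoods are 1/4 · 0.36443 = 0.091108, 1/4 · 0.064 = 0.016, 1/4 · 0.54771 = 0.13693, 1/4 · 0.048084 = 0.012021; with total 0.25606.
Therefore the posterior P(jar D | data) = (0.012021) / (0.25606) = 0.046947.

0.0469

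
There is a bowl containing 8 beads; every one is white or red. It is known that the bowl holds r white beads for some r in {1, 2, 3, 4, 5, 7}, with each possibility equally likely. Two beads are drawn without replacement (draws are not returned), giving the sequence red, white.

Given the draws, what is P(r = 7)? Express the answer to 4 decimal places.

For each hypothesis, P(data | H) works out to: P(data | r = 1) = (7/8)(1/7) = 1/8; P(data | r = 2) = (6/8)(2/7) = 3/14; P(data | r = 3) = (5/8)(3/7) = 15/56; P(data | r = 4) = (4/8)(4/7) = 2/7; P(data | r = 5) = (3/8)(5/7) = 15/56; P(data | r = 7) = (1/8)(7/7) = 1/8.
Multiplying each by its prior: 1/6 · 1/8 = 1/48, 1/6 · 3/14 = 1/28, 1/6 · 15/56 = 5/112, 1/6 · 2/7 = 1/21, 1/6 · 15/56 = 5/112, 1/6 · 1/8 = 1/48; summing to 3/14.
By Bayes' rule, P(r = 7 | data) = (1/48) / (3/14) = 7/72.

0.0972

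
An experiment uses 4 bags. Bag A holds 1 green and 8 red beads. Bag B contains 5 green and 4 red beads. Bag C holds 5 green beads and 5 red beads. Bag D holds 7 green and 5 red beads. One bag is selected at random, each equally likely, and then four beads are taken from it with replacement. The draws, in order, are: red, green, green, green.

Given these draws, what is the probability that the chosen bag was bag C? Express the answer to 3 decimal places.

0.281

Compute the likelihood of the observed sequence for each case: P(data | bag A) = (8/9)(1/9)(1/9)(1/9) = 0.0012193; P(data | bag B) = (4/9)(5/9)(5/9)(5/9) = 0.076208; P(data | bag C) = (5/10)(5/10)(5/10)(5/10) = 0.0625; P(data | bag D) = (5/12)(7/12)(7/12)(7/12) = 0.082706.
Multiplying each by its prior: 1/4 · 0.0012193 = 0.00030483, 1/4 · 0.076208 = 0.019052, 1/4 · 0.0625 = 0.015625, 1/4 · 0.082706 = 0.020677; summing to 0.055658.
So P(bag C | data) = (0.015625) / (0.055658) = 0.28073.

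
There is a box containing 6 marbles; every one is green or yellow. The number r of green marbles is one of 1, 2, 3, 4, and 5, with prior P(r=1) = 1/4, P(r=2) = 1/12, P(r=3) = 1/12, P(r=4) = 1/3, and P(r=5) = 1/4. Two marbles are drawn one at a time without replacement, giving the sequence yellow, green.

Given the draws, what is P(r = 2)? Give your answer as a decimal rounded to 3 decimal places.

For each hypothesis, P(data | H) works out to: P(data | r = 1) = (5/6)(1/5) = 1/6; P(data | r = 2) = (4/6)(2/5) = 4/15; P(data | r = 3) = (3/6)(3/5) = 3/10; P(data | r = 4) = (2/6)(4/5) = 4/15; P(data | r = 5) = (1/6)(5/5) = 1/6.
Multiplying each by its prior: 1/4 · 1/6 = 1/24, 1/12 · 4/15 = 1/45, 1/12 · 3/10 = 1/40, 1/3 · 4/15 = 4/45, 1/4 · 1/6 = 1/24; with total 79/360.
Therefore the posterior P(r = 2 | data) = (1/45) / (79/360) = 8/79.

0.101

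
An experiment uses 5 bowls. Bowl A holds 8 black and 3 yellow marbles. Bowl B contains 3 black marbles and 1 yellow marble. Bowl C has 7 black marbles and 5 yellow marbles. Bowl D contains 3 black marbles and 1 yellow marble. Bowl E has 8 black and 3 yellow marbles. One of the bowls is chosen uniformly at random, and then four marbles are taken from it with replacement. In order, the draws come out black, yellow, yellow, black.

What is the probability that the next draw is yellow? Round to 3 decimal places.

0.306

Under each hypothesis, the probability of the observed sequence is: P(data | bowl A) = (8/11)(3/11)(3/11)(8/11) = 0.039342; P(data | bowl B) = (3/4)(1/4)(1/4)(3/4) = 0.035156; P(data | bowl C) = (7/12)(5/12)(5/12)(7/12) = 0.059076; P(data | bowl D) = (3/4)(1/4)(1/4)(3/4) = 0.035156; P(data | bowl E) = (8/11)(3/11)(3/11)(8/11) = 0.039342.
Weighting by the prior gives 1/5 · 0.039342 = 0.0078683, 1/5 · 0.035156 = 0.0070313, 1/5 · 0.059076 = 0.011815, 1/5 · 0.035156 = 0.0070313, 1/5 · 0.039342 = 0.0078683; these sum to 0.041614.
Dividing through by the total gives posterior P(bowl A | data) = 0.18908, P(bowl B | data) = 0.16896, P(bowl C | data) = 0.28392, P(bowl D | data) = 0.16896, P(bowl E | data) = 0.18908.
Averaging over the posterior, P(yellow next | data) = (3/11)(0.18908) + (1/4)(0.16896) + (5/12)(0.28392) + (1/4)(0.16896) + (3/11)(0.18908) = 0.30591.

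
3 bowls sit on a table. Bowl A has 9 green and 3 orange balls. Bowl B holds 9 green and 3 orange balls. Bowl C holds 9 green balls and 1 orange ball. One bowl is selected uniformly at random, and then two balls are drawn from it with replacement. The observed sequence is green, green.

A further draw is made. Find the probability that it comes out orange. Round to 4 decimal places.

Under each hypothesis, the probability of the observed sequence is: P(data | bowl A) = (9/12)(9/12) = 9/16; P(data | bowl B) = (9/12)(9/12) = 9/16; P(data | bowl C) = (9/10)(9/10) = 81/100.
Multiplying each by its prior: 1/3 · 9/16 = 3/16, 1/3 · 9/16 = 3/16, 1/3 · 81/100 = 27/100; with total 129/200.
Dividing through by the total gives posterior P(bowl A | data) = 25/86, P(bowl B | data) = 25/86, P(bowl C | data) = 18/43.
Averaging over the posterior, P(orange next | data) = (1/4)(25/86) + (1/4)(25/86) + (1/10)(18/43) = 161/860.

0.1872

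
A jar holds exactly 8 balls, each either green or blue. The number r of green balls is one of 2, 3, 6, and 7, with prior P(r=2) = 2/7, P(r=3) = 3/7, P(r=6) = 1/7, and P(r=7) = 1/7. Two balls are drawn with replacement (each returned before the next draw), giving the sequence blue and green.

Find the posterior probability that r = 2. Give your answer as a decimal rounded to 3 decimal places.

Compute the likelihood of the observed sequence for each case: P(data | r = 2) = (6/8)(2/8) = 3/16; P(data | r = 3) = (5/8)(3/8) = 15/64; P(data | r = 6) = (2/8)(6/8) = 3/16; P(data | r = 7) = (1/8)(7/8) = 7/64.
Weighting by the prior gives 2/7 · 3/16 = 3/56, 3/7 · 15/64 = 45/448, 1/7 · 3/16 = 3/112, 1/7 · 7/64 = 1/64; with total 11/56.
Hence P(r = 2 | data) = (3/56) / (11/56) = 3/11.

0.273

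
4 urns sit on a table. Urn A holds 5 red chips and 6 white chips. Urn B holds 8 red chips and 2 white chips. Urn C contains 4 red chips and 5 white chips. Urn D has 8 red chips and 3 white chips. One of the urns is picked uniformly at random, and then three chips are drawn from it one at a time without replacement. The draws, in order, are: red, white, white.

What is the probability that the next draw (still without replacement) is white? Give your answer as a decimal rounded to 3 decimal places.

0.423

For each hypothesis, P(data | H) works out to: P(data | urn A) = (5/11)(6/10)(5/9) = 5/33; P(data | urn B) = (8/10)(2/9)(1/8) = 1/45; P(data | urn C) = (4/9)(5/8)(4/7) = 10/63; P(data | urn D) = (8/11)(3/10)(2/9) = 8/165.
The prior-weighted likelihoods are 1/4 · 5/33 = 5/132, 1/4 · 1/45 = 1/180, 1/4 · 10/63 = 5/126, 1/4 · 8/165 = 2/165; summing to 2/21.
The posterior is then P(urn A | data) = 0.39773, P(urn B | data) = 0.058333, P(urn C | data) = 0.41667, P(urn D | data) = 0.12727.
So P(white next | data) = Σ P(white next | H) P(H | data) = (1/2)(0.39773) + (0)(0.058333) + (1/2)(0.41667) + (1/8)(0.12727) = 0.42311.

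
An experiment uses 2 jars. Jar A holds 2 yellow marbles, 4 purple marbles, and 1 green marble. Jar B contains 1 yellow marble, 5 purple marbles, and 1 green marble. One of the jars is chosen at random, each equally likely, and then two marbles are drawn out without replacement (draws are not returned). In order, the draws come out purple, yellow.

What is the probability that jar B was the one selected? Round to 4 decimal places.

The likelihood of the observed sequence under each hypothesis: P(data | jar A) = (4/7)(2/6) = 4/21; P(data | jar B) = (5/7)(1/6) = 5/42.
Weighting by the prior gives 1/2 · 4/21 = 2/21, 1/2 · 5/42 = 5/84; these sum to 13/84.
Therefore the posterior P(jar B | data) = (5/84) / (13/84) = 5/13.

0.3846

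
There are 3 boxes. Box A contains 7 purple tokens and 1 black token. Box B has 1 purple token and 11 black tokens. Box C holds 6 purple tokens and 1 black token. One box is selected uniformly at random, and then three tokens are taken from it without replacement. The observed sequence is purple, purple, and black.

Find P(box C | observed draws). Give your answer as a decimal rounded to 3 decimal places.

0.533

Compute the likelihood of the observed sequence for each case: P(data | box A) = (7/8)(6/7)(1/6) = 1/8; P(data | box B) = (1/12)(0/11) = 0; P(data | box C) = (6/7)(5/6)(1/5) = 1/7.
The prior-weighted likelihoods are 1/3 · 1/8 = 1/24, 1/3 · 0 = 0, 1/3 · 1/7 = 1/21; these sum to 5/56.
Therefore the posterior P(box C | data) = (1/21) / (5/56) = 8/15.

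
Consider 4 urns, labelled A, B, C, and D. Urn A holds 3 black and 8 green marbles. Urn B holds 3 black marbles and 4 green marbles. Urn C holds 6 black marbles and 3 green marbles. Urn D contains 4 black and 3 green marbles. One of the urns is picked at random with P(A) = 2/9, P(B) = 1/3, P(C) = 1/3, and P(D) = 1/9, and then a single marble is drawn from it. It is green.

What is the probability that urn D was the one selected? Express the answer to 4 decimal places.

0.0932

Under each hypothesis, the probability of this draw is: P(data | urn A) = (8/11) = 8/11; P(data | urn B) = (4/7) = 4/7; P(data | urn C) = (3/9) = 1/3; P(data | urn D) = (3/7) = 3/7.
Weighting by the prior gives 2/9 · 8/11 = 16/99, 1/3 · 4/7 = 4/21, 1/3 · 1/3 = 1/9, 1/9 · 3/7 = 1/21; these sum to 118/231.
So P(urn D | data) = (1/21) / (118/231) = 11/118.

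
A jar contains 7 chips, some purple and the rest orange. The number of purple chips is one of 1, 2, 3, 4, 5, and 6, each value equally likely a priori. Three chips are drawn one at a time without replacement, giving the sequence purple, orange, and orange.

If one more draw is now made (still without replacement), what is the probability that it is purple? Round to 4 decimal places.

0.4000

Compute the likelihood of the observed sequence for each case: P(data | r = 1) = (1/7)(6/6)(5/5) = 1/7; P(data | r = 2) = (2/7)(5/6)(4/5) = 4/21; P(data | r = 3) = (3/7)(4/6)(3/5) = 6/35; P(data | r = 4) = (4/7)(3/6)(2/5) = 4/35; P(data | r = 5) = (5/7)(2/6)(1/5) = 1/21; P(data | r = 6) = (6/7)(1/6)(0/5) = 0.
Weighting by the prior gives 1/6 · 1/7 = 1/42, 1/6 · 4/21 = 2/63, 1/6 · 6/35 = 1/35, 1/6 · 4/35 = 2/105, 1/6 · 1/21 = 1/126, 1/6 · 0 = 0; with total 1/9.
The posterior is then P(r = 1 | data) = 3/14, P(r = 2 | data) = 2/7, P(r = 3 | data) = 9/35, P(r = 4 | data) = 6/35, P(r = 5 | data) = 1/14, P(r = 6 | data) = 0.
The predictive probability is P(purple next | data) = (0)(3/14) + (1/4)(2/7) + (1/2)(9/35) + (3/4)(6/35) + (1)(1/14) = 2/5.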